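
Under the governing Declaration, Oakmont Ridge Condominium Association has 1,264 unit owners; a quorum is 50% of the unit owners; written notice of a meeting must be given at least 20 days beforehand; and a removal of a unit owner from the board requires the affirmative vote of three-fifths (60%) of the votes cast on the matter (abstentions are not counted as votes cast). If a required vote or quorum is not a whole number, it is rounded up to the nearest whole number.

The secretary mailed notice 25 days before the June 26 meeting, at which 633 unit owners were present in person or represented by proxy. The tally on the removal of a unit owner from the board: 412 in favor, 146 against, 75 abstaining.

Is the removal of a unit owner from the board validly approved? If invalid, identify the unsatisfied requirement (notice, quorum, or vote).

Valid — all requirements satisfied.

Notice: 25 days given; 20 required. Satisfied.
Quorum: 50% of 1,264 = 632; 633 present. Satisfied.
Vote: requires three-fifths of the votes cast (633 − 75 abstaining = 558); 3/5 of 558 = 334.80, rounded up to 335, so 335 needed; 412 in favor. Satisfied.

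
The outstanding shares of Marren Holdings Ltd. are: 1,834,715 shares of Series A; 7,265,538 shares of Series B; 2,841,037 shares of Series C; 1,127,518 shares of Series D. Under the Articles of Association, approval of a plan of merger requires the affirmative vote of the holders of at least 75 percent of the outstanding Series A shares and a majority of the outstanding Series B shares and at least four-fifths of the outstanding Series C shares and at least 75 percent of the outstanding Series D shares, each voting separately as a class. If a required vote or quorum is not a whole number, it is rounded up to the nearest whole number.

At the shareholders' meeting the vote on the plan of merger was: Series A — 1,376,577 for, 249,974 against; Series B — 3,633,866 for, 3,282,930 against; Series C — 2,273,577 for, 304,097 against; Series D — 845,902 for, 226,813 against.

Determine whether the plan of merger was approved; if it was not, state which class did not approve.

Series A: 3/4 of 1834715 = 1376036.25, rounded up to 1376037; 1,376,037 required, 1,376,577 in favor — approved.
Series B: a majority of 7265538 is 3632770; 3,632,770 required, 3,633,866 in favor — approved.
Series C: 4/5 of 2841037 = 2272829.60, rounded up to 2272830; 2,272,830 required, 2,273,577 in favor — approved.
Series D: 3/4 of 1127518 = 845638.50, rounded up to 845639; 845,639 required, 845,902 in favor — approved.

Approved — every class gave the required vote.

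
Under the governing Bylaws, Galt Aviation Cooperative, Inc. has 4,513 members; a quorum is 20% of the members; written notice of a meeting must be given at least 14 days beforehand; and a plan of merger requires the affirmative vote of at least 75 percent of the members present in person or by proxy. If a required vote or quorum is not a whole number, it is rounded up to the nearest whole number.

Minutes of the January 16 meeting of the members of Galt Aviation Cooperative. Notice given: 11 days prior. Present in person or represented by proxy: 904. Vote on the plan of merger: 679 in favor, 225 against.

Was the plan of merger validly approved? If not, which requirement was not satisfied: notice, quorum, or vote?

Notice: 11 days given; 14 required. Not satisfied.
Quorum: 20% of 4,513 = 902.60, rounded up to 903; 904 present. Satisfied.
Vote: requires three-fourths of those present (904); 3/4 of 904 = 678, so 678 needed; 679 in favor. Satisfied.

Invalid — notice requirement not satisfied.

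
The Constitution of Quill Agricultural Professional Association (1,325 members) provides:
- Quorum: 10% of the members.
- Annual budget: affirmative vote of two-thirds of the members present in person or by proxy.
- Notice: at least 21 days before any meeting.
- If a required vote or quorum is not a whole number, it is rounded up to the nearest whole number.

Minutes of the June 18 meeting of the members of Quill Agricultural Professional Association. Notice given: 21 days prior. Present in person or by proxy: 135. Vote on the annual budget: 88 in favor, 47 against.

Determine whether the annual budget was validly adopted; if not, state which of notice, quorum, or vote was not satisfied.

Notice: 21 days given; 21 required. Satisfied.
Quorum: 10% of 1,325 = 132.50, rounded up to 133; 135 present. Satisfied.
Vote: requires two-thirds of those present (135); 2/3 of 135 = 90, so 90 needed; 88 in favor. Not satisfied.

Invalid — vote requirement not satisfied.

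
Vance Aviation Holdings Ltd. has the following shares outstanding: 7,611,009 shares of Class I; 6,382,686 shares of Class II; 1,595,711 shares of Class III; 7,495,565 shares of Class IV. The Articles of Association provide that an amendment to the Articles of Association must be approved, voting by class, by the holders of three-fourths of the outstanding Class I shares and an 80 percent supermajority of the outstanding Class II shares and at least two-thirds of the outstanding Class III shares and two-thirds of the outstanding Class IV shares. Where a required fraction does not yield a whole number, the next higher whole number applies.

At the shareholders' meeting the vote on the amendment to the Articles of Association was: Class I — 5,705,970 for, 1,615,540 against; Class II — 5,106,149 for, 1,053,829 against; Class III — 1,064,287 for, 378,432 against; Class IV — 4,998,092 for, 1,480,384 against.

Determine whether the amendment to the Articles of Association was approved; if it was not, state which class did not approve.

Not approved — the Class I shares did not give the required vote.

Class I: 3/4 of 7611009 = 5708256.75, rounded up to 5708257; 5,708,257 required, 5,705,970 in favor — not approved.
Class II: 4/5 of 6382686 = 5106148.80, rounded up to 5106149; 5,106,149 required, 5,106,149 in favor — approved.
Class III: 2/3 of 1595711 = 1063807.33, rounded up to 1063808; 1,063,808 required, 1,064,287 in favor — approved.
Class IV: 2/3 of 7495565 = 4997043.33, rounded up to 4997044; 4,997,044 required, 4,998,092 in favor — approved.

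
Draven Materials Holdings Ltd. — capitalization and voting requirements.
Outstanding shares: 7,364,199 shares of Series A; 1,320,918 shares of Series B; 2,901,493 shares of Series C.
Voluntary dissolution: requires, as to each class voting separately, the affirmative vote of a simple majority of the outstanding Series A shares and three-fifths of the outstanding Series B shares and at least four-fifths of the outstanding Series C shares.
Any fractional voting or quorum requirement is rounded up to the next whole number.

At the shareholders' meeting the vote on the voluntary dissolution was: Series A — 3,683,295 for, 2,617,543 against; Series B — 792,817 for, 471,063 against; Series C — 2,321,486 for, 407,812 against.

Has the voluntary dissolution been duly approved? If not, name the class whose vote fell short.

Series A: a majority of 7364199 is 3682100; 3,682,100 required, 3,683,295 in favor — approved.
Series B: 3/5 of 1320918 = 792550.80, rounded up to 792551; 792,551 required, 792,817 in favor — approved.
Series C: 4/5 of 2901493 = 2321194.40, rounded up to 2321195; 2,321,195 required, 2,321,486 in favor — approved.

Approved — every class gave the required vote.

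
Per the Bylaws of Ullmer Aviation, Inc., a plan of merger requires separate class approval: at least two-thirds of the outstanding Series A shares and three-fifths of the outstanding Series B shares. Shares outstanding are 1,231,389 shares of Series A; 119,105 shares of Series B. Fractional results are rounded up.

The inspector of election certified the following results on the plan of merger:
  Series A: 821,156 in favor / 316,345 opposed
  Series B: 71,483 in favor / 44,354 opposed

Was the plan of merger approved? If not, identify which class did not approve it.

Series A: 2/3 of 1231389 = 820926; 820,926 required, 821,156 in favor — approved.
Series B: 3/5 of 119105 = 71463; 71,463 required, 71,483 in favor — approved.

Approved — every class gave the required vote.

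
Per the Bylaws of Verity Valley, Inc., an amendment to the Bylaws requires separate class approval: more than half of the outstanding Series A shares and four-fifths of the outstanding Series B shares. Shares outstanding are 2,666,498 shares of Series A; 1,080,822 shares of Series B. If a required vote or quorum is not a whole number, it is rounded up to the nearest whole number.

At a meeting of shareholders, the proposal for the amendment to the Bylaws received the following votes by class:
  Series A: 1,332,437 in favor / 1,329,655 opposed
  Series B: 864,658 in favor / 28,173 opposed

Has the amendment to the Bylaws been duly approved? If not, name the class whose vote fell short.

Not approved — the Series A shares did not give the required vote.

Series A: a majority of 2666498 is 1333250; 1,333,250 required, 1,332,437 in favor — not approved.
Series B: 4/5 of 1080822 = 864657.60, rounded up to 864658; 864,658 required, 864,658 in favor — approved.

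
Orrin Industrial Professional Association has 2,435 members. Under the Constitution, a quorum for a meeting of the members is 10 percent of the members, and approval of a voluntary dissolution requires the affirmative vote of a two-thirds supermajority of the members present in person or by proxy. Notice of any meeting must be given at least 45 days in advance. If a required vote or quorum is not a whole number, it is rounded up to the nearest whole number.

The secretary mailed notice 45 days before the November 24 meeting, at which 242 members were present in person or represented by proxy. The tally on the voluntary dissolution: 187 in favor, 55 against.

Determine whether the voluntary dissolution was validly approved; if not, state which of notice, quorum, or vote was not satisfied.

Notice: 45 days given; 45 required. Satisfied.
Quorum: 10% of 2,435 = 243.50, rounded up to 244; 242 present. Not satisfied.
Vote: requires two-thirds of those present (242); 2/3 of 242 = 161.33, rounded up to 162, so 162 needed; 187 in favor. Satisfied.

Invalid — quorum requirement not satisfied.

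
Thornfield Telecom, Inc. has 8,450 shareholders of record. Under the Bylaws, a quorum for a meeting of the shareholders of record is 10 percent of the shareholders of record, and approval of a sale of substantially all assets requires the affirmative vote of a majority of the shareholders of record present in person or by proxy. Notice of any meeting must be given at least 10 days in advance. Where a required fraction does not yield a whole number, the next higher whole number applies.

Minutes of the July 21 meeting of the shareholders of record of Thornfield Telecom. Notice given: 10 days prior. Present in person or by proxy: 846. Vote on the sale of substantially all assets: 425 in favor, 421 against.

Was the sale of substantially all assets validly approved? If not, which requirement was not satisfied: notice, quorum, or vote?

Notice: 10 days given; 10 required. Satisfied.
Quorum: 10% of 8,450 = 845; 846 present. Satisfied.
Vote: requires a majority of those present (846); a majority of 846 is 424, so 424 needed; 425 in favor. Satisfied.

Valid — all requirements satisfied.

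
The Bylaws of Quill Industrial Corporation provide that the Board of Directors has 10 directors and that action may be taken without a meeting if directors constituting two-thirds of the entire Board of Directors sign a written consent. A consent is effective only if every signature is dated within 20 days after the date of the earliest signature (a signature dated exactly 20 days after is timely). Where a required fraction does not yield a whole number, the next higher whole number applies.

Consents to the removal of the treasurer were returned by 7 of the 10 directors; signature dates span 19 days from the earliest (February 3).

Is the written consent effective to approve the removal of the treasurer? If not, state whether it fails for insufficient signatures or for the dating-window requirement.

Effective — both the signature and dating-window requirements are satisfied.

Signatures required: two-thirds of 10 — 2/3 of 10 = 6.67, rounded up to 7, so 7 needed; 7 signed. Sufficient.
Dating window: the latest signature is 19 days after the earliest; the limit is 20 days. Within the window.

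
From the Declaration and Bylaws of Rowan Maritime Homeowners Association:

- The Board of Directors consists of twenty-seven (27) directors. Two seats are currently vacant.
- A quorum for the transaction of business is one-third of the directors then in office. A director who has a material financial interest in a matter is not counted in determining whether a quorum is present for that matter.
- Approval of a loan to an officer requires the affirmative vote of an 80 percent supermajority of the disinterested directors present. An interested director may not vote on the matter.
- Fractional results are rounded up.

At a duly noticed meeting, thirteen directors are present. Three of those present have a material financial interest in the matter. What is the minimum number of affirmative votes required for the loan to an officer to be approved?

8

The loan to an officer requires four-fifths of the disinterested directors present (13 − 3 = 10).
4/5 of 10 = 8.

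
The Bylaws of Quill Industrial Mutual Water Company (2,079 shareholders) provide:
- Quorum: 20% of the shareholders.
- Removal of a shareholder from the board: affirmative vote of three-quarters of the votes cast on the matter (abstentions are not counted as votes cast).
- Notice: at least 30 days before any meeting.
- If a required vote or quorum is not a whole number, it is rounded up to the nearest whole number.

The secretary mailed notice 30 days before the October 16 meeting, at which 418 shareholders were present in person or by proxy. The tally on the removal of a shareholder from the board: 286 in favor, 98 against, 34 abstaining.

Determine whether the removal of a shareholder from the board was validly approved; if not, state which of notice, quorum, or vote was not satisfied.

Invalid — vote requirement not satisfied.

Notice: 30 days given; 30 required. Satisfied.
Quorum: 20% of 2,079 = 415.80, rounded up to 416; 418 present. Satisfied.
Vote: requires three-fourths of the votes cast (418 − 34 abstaining = 384); 3/4 of 384 = 288, so 288 needed; 286 in favor. Not satisfied.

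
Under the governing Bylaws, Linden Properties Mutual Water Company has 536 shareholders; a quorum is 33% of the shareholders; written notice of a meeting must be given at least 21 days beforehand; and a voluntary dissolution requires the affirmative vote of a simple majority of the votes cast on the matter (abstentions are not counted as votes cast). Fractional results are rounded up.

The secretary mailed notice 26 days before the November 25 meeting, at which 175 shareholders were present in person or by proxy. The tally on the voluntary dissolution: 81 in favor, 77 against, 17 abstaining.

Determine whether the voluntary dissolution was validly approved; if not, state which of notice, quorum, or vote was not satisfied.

Invalid — quorum requirement not satisfied.

Notice: 26 days given; 21 required. Satisfied.
Quorum: 33% of 536 = 176.88, rounded up to 177; 175 present. Not satisfied.
Vote: requires a majority of the votes cast (175 − 17 abstaining = 158); a majority of 158 is 80, so 80 needed; 81 in favor. Satisfied.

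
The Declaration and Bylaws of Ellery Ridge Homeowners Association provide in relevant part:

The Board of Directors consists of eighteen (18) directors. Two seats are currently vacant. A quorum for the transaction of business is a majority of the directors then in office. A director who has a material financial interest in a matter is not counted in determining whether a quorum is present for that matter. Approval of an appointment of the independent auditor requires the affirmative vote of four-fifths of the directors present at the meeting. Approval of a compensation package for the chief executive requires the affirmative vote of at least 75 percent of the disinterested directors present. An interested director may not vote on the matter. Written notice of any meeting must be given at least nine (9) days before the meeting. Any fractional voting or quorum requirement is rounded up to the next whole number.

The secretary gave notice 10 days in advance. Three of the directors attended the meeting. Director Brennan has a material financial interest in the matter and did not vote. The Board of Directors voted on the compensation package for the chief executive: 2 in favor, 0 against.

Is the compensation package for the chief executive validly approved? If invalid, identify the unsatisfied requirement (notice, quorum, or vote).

Notice: 10 days given; 9 required (10 ≥ 9). Satisfied.
Quorum: 3 present, but the 1 interested director does not count, leaving 2. Quorum is 9. Not satisfied.
Vote: the compensation package for the chief executive requires three-fourths of the disinterested directors present (3 − 1 = 2). 3/4 of 2 = 1.50, rounded up to 2, so 2 affirmative votes are needed; 2 voted in favor. Satisfied. (Moot — without a quorum no business can be validly transacted.)

Invalid — quorum requirement not satisfied.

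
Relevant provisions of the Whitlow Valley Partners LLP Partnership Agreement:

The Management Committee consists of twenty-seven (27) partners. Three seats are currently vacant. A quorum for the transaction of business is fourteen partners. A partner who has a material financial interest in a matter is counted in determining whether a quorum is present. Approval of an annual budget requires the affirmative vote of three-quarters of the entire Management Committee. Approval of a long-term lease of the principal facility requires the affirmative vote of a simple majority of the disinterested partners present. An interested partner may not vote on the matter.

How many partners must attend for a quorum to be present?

14

The quorum is fixed at 14.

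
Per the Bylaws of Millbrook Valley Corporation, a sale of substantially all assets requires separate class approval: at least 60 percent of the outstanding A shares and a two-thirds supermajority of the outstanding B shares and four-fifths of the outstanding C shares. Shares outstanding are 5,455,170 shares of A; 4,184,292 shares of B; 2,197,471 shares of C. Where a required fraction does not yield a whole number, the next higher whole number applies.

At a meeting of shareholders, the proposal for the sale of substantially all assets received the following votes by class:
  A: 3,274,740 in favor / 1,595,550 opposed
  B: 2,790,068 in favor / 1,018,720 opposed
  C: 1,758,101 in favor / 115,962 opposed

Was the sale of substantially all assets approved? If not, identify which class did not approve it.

Approved — every class gave the required vote.

A: 3/5 of 5455170 = 3273102; 3,273,102 required, 3,274,740 in favor — approved.
B: 2/3 of 4184292 = 2789528; 2,789,528 required, 2,790,068 in favor — approved.
C: 4/5 of 2197471 = 1757976.80, rounded up to 1757977; 1,757,977 required, 1,758,101 in favor — approved.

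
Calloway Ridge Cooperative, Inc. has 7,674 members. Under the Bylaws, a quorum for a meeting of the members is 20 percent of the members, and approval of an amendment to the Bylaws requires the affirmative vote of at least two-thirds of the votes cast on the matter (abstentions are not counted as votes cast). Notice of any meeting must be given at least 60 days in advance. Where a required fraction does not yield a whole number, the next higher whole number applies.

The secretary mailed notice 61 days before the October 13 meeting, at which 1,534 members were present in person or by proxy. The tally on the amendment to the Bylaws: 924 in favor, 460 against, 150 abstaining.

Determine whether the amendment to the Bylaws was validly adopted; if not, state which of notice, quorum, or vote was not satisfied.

Notice: 61 days given; 60 required. Satisfied.
Quorum: 20% of 7,674 = 1,534.80, rounded up to 1,535; 1,534 present. Not satisfied.
Vote: requires two-thirds of the votes cast (1,534 − 150 abstaining = 1,384); 2/3 of 1384 = 922.67, rounded up to 923, so 923 needed; 924 in favor. Satisfied.

Invalid — quorum requirement not satisfied.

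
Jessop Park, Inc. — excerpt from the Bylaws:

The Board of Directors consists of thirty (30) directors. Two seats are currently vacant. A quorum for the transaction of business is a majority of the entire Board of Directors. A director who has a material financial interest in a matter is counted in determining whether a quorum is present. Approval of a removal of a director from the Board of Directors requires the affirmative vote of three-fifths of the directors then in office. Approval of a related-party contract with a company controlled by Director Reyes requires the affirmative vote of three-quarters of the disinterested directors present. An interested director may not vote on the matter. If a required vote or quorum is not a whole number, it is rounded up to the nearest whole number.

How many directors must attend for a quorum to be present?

A majority of 30 is 16.

16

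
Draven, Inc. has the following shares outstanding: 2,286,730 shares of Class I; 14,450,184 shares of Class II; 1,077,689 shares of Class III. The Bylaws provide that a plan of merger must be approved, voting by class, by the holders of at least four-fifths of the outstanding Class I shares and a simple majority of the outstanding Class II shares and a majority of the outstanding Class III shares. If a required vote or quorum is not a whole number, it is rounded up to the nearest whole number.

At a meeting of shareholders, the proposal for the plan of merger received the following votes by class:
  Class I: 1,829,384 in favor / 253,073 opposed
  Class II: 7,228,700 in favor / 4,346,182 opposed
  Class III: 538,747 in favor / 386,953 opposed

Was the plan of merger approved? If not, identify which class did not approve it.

Not approved — the Class III shares did not give the required vote.

Class I: 4/5 of 2286730 = 1829384; 1,829,384 required, 1,829,384 in favor — approved.
Class II: a majority of 14450184 is 7225093; 7,225,093 required, 7,228,700 in favor — approved.
Class III: a majority of 1077689 is 538845; 538,845 required, 538,747 in favor — not approved.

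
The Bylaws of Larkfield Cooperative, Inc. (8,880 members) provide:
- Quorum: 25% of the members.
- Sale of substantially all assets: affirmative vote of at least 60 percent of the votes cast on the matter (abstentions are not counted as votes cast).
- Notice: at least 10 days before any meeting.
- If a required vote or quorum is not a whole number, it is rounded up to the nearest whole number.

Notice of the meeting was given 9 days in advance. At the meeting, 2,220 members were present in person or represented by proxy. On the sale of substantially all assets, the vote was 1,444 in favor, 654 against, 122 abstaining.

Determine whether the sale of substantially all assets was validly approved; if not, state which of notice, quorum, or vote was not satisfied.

Notice: 9 days given; 10 required. Not satisfied.
Quorum: 25% of 8,880 = 2,220; 2,220 present. Satisfied.
Vote: requires three-fifths of the votes cast (2,220 − 122 abstaining = 2,098); 3/5 of 2098 = 1258.80, rounded up to 1259, so 1,259 needed; 1,444 in favor. Satisfied.

Invalid — notice requirement not satisfied.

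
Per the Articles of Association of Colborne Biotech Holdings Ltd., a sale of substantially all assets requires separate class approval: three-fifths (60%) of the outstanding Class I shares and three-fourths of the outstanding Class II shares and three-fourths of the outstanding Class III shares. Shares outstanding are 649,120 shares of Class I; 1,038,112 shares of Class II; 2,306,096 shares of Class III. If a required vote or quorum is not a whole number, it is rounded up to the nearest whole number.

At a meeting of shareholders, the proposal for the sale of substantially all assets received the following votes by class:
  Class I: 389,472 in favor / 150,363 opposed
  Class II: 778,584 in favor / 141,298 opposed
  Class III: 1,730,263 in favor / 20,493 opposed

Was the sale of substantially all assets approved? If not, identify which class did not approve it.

Approved — every class gave the required vote.

Class I: 3/5 of 649120 = 389472; 389,472 required, 389,472 in favor — approved.
Class II: 3/4 of 1038112 = 778584; 778,584 required, 778,584 in favor — approved.
Class III: 3/4 of 2306096 = 1729572; 1,729,572 required, 1,730,263 in favor — approved.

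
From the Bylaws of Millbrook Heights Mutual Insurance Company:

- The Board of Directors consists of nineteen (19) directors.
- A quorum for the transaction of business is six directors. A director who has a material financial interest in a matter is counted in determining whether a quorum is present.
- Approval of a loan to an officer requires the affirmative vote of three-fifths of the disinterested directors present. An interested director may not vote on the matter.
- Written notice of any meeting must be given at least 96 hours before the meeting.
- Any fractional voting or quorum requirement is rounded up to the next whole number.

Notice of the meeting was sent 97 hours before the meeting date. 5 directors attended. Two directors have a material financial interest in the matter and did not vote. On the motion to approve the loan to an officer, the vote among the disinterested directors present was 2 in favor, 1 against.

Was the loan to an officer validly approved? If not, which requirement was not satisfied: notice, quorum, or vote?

Invalid — quorum requirement not satisfied.

Notice: 97 hours given; 96 required (97 ≥ 96). Satisfied.
Quorum: 5 present (interested directors count toward quorum); quorum is 6. Not satisfied.
Vote: the loan to an officer requires three-fifths of the disinterested directors present (5 − 2 = 3). 3/5 of 3 = 1.80, rounded up to 2, so 2 affirmative votes are needed; 2 voted in favor. Satisfied. (Moot — without a quorum no business can be validly transacted.)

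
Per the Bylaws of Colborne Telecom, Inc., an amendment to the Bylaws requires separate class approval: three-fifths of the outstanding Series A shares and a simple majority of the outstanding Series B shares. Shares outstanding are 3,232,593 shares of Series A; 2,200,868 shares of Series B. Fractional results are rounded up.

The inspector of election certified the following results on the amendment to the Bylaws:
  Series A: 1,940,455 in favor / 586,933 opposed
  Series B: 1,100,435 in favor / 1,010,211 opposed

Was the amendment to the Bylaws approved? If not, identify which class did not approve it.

Approved — every class gave the required vote.

Series A: 3/5 of 3232593 = 1939555.80, rounded up to 1939556; 1,939,556 required, 1,940,455 in favor — approved.
Series B: a majority of 2200868 is 1100435; 1,100,435 required, 1,100,435 in favor — approved.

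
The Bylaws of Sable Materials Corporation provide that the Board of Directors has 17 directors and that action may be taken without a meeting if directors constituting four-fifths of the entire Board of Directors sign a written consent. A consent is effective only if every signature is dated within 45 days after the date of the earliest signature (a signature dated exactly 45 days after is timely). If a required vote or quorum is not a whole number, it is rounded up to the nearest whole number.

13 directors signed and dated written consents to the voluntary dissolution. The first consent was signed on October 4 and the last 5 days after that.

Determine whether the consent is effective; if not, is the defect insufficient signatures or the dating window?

Signatures required: four-fifths of 17 — 4/5 of 17 = 13.60, rounded up to 14, so 14 needed; 13 signed. Insufficient.
Dating window: the latest signature is 5 days after the earliest; the limit is 45 days. Within the window.

Not effective — insufficient signatures.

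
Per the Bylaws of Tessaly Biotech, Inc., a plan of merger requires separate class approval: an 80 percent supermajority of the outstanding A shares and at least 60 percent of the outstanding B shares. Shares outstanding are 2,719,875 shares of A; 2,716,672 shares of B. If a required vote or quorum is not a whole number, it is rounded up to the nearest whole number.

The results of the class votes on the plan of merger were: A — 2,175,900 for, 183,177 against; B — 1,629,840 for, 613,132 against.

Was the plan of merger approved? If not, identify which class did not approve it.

Not approved — the B shares did not give the required vote.

A: 4/5 of 2719875 = 2175900; 2,175,900 required, 2,175,900 in favor — approved.
B: 3/5 of 2716672 = 1630003.20, rounded up to 1630004; 1,630,004 required, 1,629,840 in favor — not approved.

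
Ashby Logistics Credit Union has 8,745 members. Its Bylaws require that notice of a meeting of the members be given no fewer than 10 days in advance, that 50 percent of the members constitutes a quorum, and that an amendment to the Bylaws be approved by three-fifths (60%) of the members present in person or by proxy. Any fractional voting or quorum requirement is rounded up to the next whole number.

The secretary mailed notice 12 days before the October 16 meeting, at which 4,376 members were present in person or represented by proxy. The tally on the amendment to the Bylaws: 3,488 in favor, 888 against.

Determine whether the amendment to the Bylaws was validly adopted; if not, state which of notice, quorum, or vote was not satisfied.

Valid — all requirements satisfied.

Notice: 12 days given; 10 required. Satisfied.
Quorum: 50% of 8,745 = 4,372.50, rounded up to 4,373; 4,376 present. Satisfied.
Vote: requires three-fifths of those present (4,376); 3/5 of 4376 = 2625.60, rounded up to 2626, so 2,626 needed; 3,488 in favor. Satisfied.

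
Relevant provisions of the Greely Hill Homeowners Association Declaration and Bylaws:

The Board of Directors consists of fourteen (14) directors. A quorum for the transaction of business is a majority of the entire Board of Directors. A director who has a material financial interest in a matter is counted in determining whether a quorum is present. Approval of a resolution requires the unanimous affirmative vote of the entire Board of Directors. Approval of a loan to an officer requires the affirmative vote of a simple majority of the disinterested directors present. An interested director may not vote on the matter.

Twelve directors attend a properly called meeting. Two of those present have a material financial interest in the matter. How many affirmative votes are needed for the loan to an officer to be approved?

6

The loan to an officer requires a majority of the disinterested directors present (12 − 2 = 10).
A majority of 10 is 6.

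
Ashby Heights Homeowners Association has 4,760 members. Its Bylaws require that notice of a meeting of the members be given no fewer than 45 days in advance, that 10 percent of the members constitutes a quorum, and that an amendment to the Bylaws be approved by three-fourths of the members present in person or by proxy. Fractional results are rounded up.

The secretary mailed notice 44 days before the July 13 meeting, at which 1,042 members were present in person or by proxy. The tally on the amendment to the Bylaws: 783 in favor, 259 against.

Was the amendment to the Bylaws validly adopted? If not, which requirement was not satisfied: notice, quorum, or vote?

Notice: 44 days given; 45 required. Not satisfied.
Quorum: 10% of 4,760 = 476; 1,042 present. Satisfied.
Vote: requires three-fourths of those present (1,042); 3/4 of 1042 = 781.50, rounded up to 782, so 782 needed; 783 in favor. Satisfied.

Invalid — notice requirement not satisfied.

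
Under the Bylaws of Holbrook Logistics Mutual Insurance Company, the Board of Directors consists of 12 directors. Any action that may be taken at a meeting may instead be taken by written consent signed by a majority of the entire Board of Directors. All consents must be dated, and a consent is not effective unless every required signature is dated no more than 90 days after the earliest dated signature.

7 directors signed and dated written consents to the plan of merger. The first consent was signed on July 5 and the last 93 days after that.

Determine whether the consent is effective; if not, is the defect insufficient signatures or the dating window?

Signatures required: a majority of 12 — a majority of 12 is 7, so 7 needed; 7 signed. Sufficient.
Dating window: the latest signature is 93 days after the earliest; the limit is 90 days. Outside the window.

Not effective — dating-window requirement not satisfied.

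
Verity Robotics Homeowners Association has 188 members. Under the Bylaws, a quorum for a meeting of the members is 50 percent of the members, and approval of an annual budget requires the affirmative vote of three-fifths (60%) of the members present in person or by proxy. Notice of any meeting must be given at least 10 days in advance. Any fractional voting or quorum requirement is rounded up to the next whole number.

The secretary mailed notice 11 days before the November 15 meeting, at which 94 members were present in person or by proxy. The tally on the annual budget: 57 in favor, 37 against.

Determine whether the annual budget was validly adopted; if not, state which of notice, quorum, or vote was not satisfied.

Notice: 11 days given; 10 required. Satisfied.
Quorum: 50% of 188 = 94; 94 present. Satisfied.
Vote: requires three-fifths of those present (94); 3/5 of 94 = 56.40, rounded up to 57, so 57 needed; 57 in favor. Satisfied.

Valid — all requirements satisfied.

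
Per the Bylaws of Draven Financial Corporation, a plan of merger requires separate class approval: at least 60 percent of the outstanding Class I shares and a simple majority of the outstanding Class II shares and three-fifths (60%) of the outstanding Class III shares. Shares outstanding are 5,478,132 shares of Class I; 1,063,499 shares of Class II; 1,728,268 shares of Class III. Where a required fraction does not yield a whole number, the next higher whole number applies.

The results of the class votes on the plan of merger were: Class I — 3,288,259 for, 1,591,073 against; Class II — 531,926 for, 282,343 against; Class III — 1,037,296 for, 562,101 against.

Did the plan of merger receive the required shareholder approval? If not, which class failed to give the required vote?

Class I: 3/5 of 5478132 = 3286879.20, rounded up to 3286880; 3,286,880 required, 3,288,259 in favor — approved.
Class II: a majority of 1063499 is 531750; 531,750 required, 531,926 in favor — approved.
Class III: 3/5 of 1728268 = 1036960.80, rounded up to 1036961; 1,036,961 required, 1,037,296 in favor — approved.

Approved — every class gave the required vote.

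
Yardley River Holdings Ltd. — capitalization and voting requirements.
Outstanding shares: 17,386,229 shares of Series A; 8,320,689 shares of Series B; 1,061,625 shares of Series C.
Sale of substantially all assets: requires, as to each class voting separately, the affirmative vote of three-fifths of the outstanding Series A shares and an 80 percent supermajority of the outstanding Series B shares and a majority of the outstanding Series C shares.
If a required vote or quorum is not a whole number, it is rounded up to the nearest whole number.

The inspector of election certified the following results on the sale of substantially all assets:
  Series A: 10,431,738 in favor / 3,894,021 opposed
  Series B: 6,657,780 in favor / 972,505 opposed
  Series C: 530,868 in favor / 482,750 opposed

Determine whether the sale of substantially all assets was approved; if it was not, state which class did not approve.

Approved — every class gave the required vote.

Series A: 3/5 of 17386229 = 10431737.40, rounded up to 10431738; 10,431,738 required, 10,431,738 in favor — approved.
Series B: 4/5 of 8320689 = 6656551.20, rounded up to 6656552; 6,656,552 required, 6,657,780 in favor — approved.
Series C: a majority of 1061625 is 530813; 530,813 required, 530,868 in favor — approved.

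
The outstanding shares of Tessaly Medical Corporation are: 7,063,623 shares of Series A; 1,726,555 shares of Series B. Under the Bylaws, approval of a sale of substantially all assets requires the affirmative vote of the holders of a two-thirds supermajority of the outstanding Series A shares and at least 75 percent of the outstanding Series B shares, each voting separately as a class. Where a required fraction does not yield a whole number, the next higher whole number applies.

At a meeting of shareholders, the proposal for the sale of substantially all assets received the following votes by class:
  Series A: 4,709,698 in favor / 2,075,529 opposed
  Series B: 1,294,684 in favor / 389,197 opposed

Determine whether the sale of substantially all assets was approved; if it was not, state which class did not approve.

Series A: 2/3 of 7063623 = 4709082; 4,709,082 required, 4,709,698 in favor — approved.
Series B: 3/4 of 1726555 = 1294916.25, rounded up to 1294917; 1,294,917 required, 1,294,684 in favor — not approved.

Not approved — the Series B shares did not give the required vote.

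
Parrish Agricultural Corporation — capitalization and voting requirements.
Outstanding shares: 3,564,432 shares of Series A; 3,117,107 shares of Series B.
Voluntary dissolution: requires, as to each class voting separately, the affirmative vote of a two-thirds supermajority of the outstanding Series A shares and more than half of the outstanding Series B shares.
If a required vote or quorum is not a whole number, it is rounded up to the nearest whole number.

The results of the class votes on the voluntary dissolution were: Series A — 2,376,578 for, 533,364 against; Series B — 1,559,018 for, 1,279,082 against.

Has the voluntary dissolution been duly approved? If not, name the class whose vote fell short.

Series A: 2/3 of 3564432 = 2376288; 2,376,288 required, 2,376,578 in favor — approved.
Series B: a majority of 3117107 is 1558554; 1,558,554 required, 1,559,018 in favor — approved.

Approved — every class gave the required vote.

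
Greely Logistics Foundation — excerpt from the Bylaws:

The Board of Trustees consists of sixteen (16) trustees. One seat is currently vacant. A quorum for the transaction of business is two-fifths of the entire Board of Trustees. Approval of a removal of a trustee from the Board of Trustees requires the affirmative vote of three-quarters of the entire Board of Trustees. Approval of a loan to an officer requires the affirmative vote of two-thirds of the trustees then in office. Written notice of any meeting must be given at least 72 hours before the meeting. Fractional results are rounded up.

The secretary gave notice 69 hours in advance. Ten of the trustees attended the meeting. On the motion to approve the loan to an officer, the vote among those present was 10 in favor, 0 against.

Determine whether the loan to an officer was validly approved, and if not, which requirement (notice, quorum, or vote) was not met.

Notice: 69 hours given; 72 required (69 < 72). Not satisfied.
Quorum: 10 present; quorum is 7. Satisfied.
Vote: the loan to an officer requires two-thirds of the trustees then in office (15). 2/3 of 15 = 10, so 10 affirmative votes are needed; 10 voted in favor. Satisfied.

Invalid — notice requirement not satisfied.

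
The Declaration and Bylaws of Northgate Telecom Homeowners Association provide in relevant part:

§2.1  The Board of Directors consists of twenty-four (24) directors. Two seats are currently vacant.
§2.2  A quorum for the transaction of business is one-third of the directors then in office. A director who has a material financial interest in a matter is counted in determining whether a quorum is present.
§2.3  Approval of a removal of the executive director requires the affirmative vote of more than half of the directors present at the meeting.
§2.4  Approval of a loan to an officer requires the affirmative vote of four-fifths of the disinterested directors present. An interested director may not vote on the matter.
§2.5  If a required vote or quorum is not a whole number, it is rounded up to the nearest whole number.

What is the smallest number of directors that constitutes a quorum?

1/3 of 22 = 7.33, rounded up to 8.

8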